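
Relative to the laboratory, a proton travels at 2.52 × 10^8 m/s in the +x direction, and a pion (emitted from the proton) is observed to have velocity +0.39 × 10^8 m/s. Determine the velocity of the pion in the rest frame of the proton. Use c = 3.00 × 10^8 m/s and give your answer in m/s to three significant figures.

v = 0.840c, u = 0.130c.
Invert the composition law: u' = (u − v)/(1 − uv/c²).
u' = (0.130 − 0.840) / (1 − (0.130)(0.840)) = -0.7100/0.8908 = -0.7970.
u' = -0.7970 × 3.00 × 10^8 m/s.

-2.39 × 10^8 m/s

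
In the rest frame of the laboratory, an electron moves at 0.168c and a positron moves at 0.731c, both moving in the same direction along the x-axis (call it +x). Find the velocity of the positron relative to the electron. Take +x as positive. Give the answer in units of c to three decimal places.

β_A = 0.168, β_B = 0.731.
Transform to A's frame with the inverse velocity-addition law: u' = (u − v)/(1 − uv/c²), taking u = β_B and v = β_A.
u' = (0.731 − 0.168) / (1 − (0.168)(0.731)) = 0.5630/0.8772 = 0.6418.

+0.642c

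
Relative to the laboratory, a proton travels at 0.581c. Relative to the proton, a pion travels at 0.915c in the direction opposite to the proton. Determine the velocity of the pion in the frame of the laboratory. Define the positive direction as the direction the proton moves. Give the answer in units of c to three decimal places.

-0.713c

With v = 0.581 and u' = -0.915 (in units of c),
u = (u' + v)/(1 + u'v/c²):
u = (-0.915 + 0.581) / (1 + (-0.915)·0.581) = -0.3340/0.4684 = -0.7131
(Galilean addition would give -0.334c.)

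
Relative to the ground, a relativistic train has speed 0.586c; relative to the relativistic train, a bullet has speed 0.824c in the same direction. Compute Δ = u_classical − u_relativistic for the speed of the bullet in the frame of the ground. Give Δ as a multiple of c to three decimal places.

Galilean: u_cl = 0.824 + 0.586 = 1.4100.
Relativistic: u_rel = (0.824 + 0.586) / (1 + 0.824·0.586) = 1.4100/1.4829 = 0.9509.
Δ = 1.4100 − 0.9509 = 0.4591.
(The classical prediction exceeds c; the relativistic result does not.)

Δ = 0.459c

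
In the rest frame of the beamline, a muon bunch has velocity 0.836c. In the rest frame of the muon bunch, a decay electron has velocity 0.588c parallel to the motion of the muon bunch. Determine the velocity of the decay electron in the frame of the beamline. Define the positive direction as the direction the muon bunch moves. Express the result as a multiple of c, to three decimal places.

0.955c

With v = 0.836 and u' = 0.588 (in units of c),
u = (u' + v)/(1 + u'v/c²):
u = (0.588 + 0.836) / (1 + 0.588·0.836) = 1.4240/1.4916 = 0.9547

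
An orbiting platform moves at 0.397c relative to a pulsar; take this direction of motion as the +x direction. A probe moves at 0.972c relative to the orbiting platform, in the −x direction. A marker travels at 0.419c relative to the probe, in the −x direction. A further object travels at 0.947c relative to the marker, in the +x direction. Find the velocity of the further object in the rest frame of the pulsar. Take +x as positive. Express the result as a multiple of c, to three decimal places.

-0.338c

Apply u = (u' + v)/(1 + u'v/c²) successively, working outward toward the pulsar.
Start: velocity of the orbiting platform relative to the pulsar = 0.3970c.
Compose with the probe (u' = -0.972 in the orbiting platform frame): u_1 = (-0.972 + 0.397) / (1 + (-0.972)·0.397) = -0.5750/0.6141 = -0.9363.
Compose with the marker (u' = -0.419 in the probe frame): u_2 = (-0.419 + (-0.936)) / (1 + (-0.419)·(-0.936)) = -1.3553/1.3923 = -0.9734.
Compose with the further object (u' = 0.947 in the marker frame): u_3 = (0.947 + (-0.973)) / (1 + 0.947·(-0.973)) = -0.0264/0.0782 = -0.3380.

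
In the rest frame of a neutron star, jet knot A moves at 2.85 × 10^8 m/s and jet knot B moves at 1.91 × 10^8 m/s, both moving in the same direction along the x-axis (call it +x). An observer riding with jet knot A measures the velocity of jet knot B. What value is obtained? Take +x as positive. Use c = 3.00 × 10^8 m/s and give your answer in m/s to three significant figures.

β_A = 0.950, β_B = 0.637 (dividing each by c = 3.00 × 10^8 m/s).
Transform to A's frame with the inverse velocity-addition law: u' = (u − v)/(1 − uv/c²), taking u = β_B and v = β_A.
u' = (0.637 − 0.950) / (1 − (0.950)(0.637)) = -0.3133/0.3952 = -0.7929.
u' = -0.7929 × 3.00 × 10^8 m/s.

-2.38 × 10^8 m/s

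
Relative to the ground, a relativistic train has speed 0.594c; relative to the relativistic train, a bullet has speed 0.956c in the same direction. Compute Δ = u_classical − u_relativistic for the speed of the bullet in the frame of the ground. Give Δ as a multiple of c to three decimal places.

Galilean: u_cl = 0.956 + 0.594 = 1.5500.
Relativistic: u_rel = (0.956 + 0.594) / (1 + 0.956·0.594) = 1.5500/1.5679 = 0.9886.
Δ = 1.5500 − 0.9886 = 0.5614.
(The classical prediction exceeds c; the relativistic result does not.)

Δ = 0.561c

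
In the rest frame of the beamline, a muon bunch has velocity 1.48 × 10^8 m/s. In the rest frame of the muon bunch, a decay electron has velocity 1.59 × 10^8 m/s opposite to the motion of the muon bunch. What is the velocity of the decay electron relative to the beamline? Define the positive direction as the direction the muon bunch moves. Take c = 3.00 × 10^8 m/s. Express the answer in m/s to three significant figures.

-1.49 × 10^7 m/s

In units of c (dividing by 3.00 × 10^8 m/s): v = 0.493, u' = -0.530.
u = (u' + v)/(1 + u'v/c²):
u = (-0.530 + 0.493) / (1 + (-0.530)·0.493) = -0.0367/0.7385 = -0.0496
Converting back: u = -0.0496 × 3.00 × 10^8 m/s.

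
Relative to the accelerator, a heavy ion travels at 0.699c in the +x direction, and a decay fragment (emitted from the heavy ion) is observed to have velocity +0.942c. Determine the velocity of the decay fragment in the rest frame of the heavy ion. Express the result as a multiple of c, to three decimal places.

+0.711c

Invert the composition law: u' = (u − v)/(1 − uv/c²).
u' = (0.942 − 0.699) / (1 − (0.942)(0.699)) = 0.2430/0.3415 = 0.7115.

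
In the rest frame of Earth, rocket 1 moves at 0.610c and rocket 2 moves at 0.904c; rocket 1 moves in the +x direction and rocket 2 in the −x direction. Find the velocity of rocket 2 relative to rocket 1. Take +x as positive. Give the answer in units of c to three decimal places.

-0.976c

β_A = 0.610, β_B = -0.904.
Transform to A's frame with the inverse velocity-addition law: u' = (u − v)/(1 − uv/c²), taking u = β_B and v = β_A.
u' = (-0.904 − 0.610) / (1 − (0.610)(-0.904)) = -1.5140/1.5514 = -0.9759.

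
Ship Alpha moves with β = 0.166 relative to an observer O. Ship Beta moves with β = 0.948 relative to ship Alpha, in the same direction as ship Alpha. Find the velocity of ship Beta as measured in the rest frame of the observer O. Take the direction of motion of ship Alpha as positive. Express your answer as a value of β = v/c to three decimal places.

With v = 0.166 and u' = 0.948 (in units of c),
u = (u' + v)/(1 + u'v/c²):
u = (0.948 + 0.166) / (1 + 0.948·0.166) = 1.1140/1.1574 = 0.9625

β = 0.963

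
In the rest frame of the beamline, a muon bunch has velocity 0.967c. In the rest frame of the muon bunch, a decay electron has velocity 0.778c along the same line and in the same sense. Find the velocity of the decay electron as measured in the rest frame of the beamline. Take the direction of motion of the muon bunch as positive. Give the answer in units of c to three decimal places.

0.996c

With v = 0.967 and u' = 0.778 (in units of c),
u = (u' + v)/(1 + u'v/c²):
u = (0.778 + 0.967) / (1 + 0.778·0.967) = 1.7450/1.7523 = 0.9958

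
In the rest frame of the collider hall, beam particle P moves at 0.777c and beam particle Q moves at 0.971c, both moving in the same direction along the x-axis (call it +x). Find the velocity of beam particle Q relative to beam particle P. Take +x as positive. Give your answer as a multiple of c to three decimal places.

β_A = 0.777, β_B = 0.971.
Transform to A's frame with the inverse velocity-addition law: u' = (u − v)/(1 − uv/c²), taking u = β_B and v = β_A.
u' = (0.971 − 0.777) / (1 − (0.777)(0.971)) = 0.1940/0.2455 = 0.7901.

+0.790c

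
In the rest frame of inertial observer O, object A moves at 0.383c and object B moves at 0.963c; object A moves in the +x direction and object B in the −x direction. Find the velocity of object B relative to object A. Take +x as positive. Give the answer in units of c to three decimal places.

β_A = 0.383, β_B = -0.963.
Transform to A's frame with the inverse velocity-addition law: u' = (u − v)/(1 − uv/c²), taking u = β_B and v = β_A.
u' = (-0.963 − 0.383) / (1 − (0.383)(-0.963)) = -1.3460/1.3688 = -0.9833.

-0.983c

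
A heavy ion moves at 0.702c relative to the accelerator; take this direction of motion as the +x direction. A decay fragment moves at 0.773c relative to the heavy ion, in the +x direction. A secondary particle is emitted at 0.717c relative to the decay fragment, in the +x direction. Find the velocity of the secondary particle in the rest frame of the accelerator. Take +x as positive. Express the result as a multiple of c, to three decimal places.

0.993c

Apply u = (u' + v)/(1 + u'v/c²) successively, working outward toward the accelerator.
Start: velocity of the heavy ion relative to the accelerator = 0.7020c.
Compose with the decay fragment (u' = 0.773 in the heavy ion frame): u_1 = (0.773 + 0.702) / (1 + 0.773·0.702) = 1.4750/1.5426 = 0.9561.
Compose with the secondary particle (u' = 0.717 in the decay fragment frame): u_2 = (0.717 + 0.956) / (1 + 0.717·0.956) = 1.6731/1.6856 = 0.9926.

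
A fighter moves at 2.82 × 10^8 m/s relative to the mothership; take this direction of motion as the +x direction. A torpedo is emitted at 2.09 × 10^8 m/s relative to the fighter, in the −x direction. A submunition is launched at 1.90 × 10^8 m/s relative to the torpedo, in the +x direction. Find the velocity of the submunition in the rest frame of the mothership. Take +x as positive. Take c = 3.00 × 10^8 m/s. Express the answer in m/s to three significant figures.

+2.78 × 10^8 m/s

Apply u = (u' + v)/(1 + u'v/c²) successively, working outward toward the mothership.
(Dividing each given speed by c = 3.00 × 10^8 m/s to work in units of c.)
Start: velocity of the fighter relative to the mothership = 0.9400c.
Compose with the torpedo (u' = -0.697 in the fighter frame): u_1 = (-0.697 + 0.940) / (1 + (-0.697)·0.940) = 0.2433/0.3451 = 0.7050.
Compose with the submunition (u' = 0.633 in the torpedo frame): u_2 = (0.633 + 0.705) / (1 + 0.633·0.705) = 1.3384/1.4465 = 0.9252.
So u = 0.9252 × 3.00 × 10^8 m/s.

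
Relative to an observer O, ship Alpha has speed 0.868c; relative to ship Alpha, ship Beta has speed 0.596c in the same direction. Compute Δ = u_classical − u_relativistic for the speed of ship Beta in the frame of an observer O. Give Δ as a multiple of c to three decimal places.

Δ = 0.499c

Galilean: u_cl = 0.596 + 0.868 = 1.4640.
Relativistic: u_rel = (0.596 + 0.868) / (1 + 0.596·0.868) = 1.4640/1.5173 = 0.9649.
Δ = 1.4640 − 0.9649 = 0.4991.
(The classical prediction exceeds c; the relativistic result does not.)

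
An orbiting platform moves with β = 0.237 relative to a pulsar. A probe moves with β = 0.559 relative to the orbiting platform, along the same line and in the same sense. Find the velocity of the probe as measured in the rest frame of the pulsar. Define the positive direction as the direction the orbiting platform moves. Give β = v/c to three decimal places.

β = 0.703

With v = 0.237 and u' = 0.559 (in units of c),
u = (u' + v)/(1 + u'v/c²):
u = (0.559 + 0.237) / (1 + 0.559·0.237) = 0.7960/1.1325 = 0.7029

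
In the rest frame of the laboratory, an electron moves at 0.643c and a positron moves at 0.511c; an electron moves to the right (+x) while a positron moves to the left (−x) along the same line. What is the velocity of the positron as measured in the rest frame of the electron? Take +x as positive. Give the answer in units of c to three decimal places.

-0.869c

β_A = 0.643, β_B = -0.511.
Transform to A's frame with the inverse velocity-addition law: u' = (u − v)/(1 − uv/c²), taking u = β_B and v = β_A.
u' = (-0.511 − 0.643) / (1 − (0.643)(-0.511)) = -1.1540/1.3286 = -0.8686.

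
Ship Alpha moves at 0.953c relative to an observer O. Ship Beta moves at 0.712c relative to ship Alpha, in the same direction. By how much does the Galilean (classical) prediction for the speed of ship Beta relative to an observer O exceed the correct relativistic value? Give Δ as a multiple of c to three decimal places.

Galilean: u_cl = 0.712 + 0.953 = 1.6650.
Relativistic: u_rel = (0.712 + 0.953) / (1 + 0.712·0.953) = 1.6650/1.6785 = 0.9919.
Δ = 1.6650 − 0.9919 = 0.6731.
(The classical prediction exceeds c; the relativistic result does not.)

Δ = 0.673c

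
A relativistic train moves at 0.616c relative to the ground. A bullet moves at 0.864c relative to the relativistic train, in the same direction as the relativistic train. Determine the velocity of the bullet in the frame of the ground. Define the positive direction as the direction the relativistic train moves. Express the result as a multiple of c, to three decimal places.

0.966c

With v = 0.616 and u' = 0.864 (in units of c),
u = (u' + v)/(1 + u'v/c²):
u = (0.864 + 0.616) / (1 + 0.864·0.616) = 1.4800/1.5322 = 0.9659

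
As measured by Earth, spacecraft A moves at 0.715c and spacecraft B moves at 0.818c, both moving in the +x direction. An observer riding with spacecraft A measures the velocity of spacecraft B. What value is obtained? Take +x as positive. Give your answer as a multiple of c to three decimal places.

+0.248c

β_A = 0.715, β_B = 0.818.
Transform to A's frame with the inverse velocity-addition law: u' = (u − v)/(1 − uv/c²), taking u = β_B and v = β_A.
u' = (0.818 − 0.715) / (1 − (0.715)(0.818)) = 0.1030/0.4151 = 0.2481.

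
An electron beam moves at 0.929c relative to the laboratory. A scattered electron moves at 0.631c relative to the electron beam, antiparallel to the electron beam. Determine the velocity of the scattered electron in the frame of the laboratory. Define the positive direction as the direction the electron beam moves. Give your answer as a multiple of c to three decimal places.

+0.720c

With v = 0.929 and u' = -0.631 (in units of c),
u = (u' + v)/(1 + u'v/c²):
u = (-0.631 + 0.929) / (1 + (-0.631)·0.929) = 0.2980/0.4138 = 0.7202
(Galilean addition would give +0.298c.)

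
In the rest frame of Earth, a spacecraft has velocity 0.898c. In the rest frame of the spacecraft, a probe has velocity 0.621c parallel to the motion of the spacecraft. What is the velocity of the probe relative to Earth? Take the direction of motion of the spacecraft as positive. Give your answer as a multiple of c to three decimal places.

With v = 0.898 and u' = 0.621 (in units of c),
u = (u' + v)/(1 + u'v/c²):
u = (0.621 + 0.898) / (1 + 0.621·0.898) = 1.5190/1.5577 = 0.9752

0.975c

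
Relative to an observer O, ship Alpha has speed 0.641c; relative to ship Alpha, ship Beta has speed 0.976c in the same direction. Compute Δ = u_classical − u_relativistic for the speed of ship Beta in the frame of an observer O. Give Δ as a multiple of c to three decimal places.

Galilean: u_cl = 0.976 + 0.641 = 1.6170.
Relativistic: u_rel = (0.976 + 0.641) / (1 + 0.976·0.641) = 1.6170/1.6256 = 0.9947.
Δ = 1.6170 − 0.9947 = 0.6223.
(The classical prediction exceeds c; the relativistic result does not.)

Δ = 0.622c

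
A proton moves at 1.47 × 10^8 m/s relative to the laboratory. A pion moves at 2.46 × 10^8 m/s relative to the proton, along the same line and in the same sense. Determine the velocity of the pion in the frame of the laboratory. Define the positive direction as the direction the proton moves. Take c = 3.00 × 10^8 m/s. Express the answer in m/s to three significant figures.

2.80 × 10^8 m/s

In units of c (dividing by 3.00 × 10^8 m/s): v = 0.490, u' = 0.820.
u = (u' + v)/(1 + u'v/c²):
u = (0.820 + 0.490) / (1 + 0.820·0.490) = 1.3100/1.4018 = 0.9345
Converting back: u = 0.9345 × 3.00 × 10^8 m/s.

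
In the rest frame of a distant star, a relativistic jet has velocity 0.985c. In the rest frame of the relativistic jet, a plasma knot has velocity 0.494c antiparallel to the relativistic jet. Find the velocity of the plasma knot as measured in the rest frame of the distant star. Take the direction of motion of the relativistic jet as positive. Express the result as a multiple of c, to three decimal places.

With v = 0.985 and u' = -0.494 (in units of c),
u = (u' + v)/(1 + u'v/c²):
u = (-0.494 + 0.985) / (1 + (-0.494)·0.985) = 0.4910/0.5134 = 0.9564

+0.956c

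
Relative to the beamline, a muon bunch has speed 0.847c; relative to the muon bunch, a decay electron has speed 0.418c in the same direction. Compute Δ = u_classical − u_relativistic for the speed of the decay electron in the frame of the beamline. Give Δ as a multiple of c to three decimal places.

Galilean: u_cl = 0.418 + 0.847 = 1.2650.
Relativistic: u_rel = (0.418 + 0.847) / (1 + 0.418·0.847) = 1.2650/1.3540 = 0.9342.
Δ = 1.2650 − 0.9342 = 0.3308.
(The classical prediction exceeds c; the relativistic result does not.)

Δ = 0.331c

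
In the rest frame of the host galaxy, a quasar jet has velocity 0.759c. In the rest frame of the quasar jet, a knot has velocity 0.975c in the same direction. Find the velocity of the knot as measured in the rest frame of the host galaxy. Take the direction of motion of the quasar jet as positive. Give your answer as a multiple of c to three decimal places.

0.997c

With v = 0.759 and u' = 0.975 (in units of c),
u = (u' + v)/(1 + u'v/c²):
u = (0.975 + 0.759) / (1 + 0.975·0.759) = 1.7340/1.7400 = 0.9965
(Galilean addition would give +1.734c, exceeding c.)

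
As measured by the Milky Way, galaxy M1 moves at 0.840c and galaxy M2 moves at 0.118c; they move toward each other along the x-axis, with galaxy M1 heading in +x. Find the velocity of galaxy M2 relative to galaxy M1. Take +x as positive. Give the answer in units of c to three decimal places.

β_A = 0.840, β_B = -0.118.
Transform to A's frame with the inverse velocity-addition law: u' = (u − v)/(1 − uv/c²), taking u = β_B and v = β_A.
u' = (-0.118 − 0.840) / (1 − (0.840)(-0.118)) = -0.9580/1.0991 = -0.8716.

-0.872c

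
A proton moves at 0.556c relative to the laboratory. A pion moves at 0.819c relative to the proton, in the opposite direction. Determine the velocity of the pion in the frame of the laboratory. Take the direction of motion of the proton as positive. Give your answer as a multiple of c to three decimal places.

-0.483c

With v = 0.556 and u' = -0.819 (in units of c),
u = (u' + v)/(1 + u'v/c²):
u = (-0.819 + 0.556) / (1 + (-0.819)·0.556) = -0.2630/0.5446 = -0.4829
(Galilean addition would give -0.263c.)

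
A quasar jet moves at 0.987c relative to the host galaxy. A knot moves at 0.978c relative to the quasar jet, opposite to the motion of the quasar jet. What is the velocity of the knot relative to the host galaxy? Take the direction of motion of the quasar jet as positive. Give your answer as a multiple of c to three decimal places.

+0.259c

With v = 0.987 and u' = -0.978 (in units of c),
u = (u' + v)/(1 + u'v/c²):
u = (-0.978 + 0.987) / (1 + (-0.978)·0.987) = 0.0090/0.0347 = 0.2593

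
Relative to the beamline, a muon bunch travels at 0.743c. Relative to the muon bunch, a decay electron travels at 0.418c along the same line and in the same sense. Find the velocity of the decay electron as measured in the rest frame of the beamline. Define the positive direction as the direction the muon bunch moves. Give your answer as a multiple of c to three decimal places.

0.886c

With v = 0.743 and u' = 0.418 (in units of c),
u = (u' + v)/(1 + u'v/c²):
u = (0.418 + 0.743) / (1 + 0.418·0.743) = 1.1610/1.3106 = 0.8859
(Galilean addition would give +1.161c, exceeding c.)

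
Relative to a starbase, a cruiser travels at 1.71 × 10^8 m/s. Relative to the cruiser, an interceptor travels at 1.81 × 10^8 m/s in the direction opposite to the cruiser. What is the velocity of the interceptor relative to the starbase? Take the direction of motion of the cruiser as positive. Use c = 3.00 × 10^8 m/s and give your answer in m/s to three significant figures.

-1.52 × 10^7 m/s

In units of c (dividing by 3.00 × 10^8 m/s): v = 0.570, u' = -0.603.
u = (u' + v)/(1 + u'v/c²):
u = (-0.603 + 0.570) / (1 + (-0.603)·0.570) = -0.0333/0.6561 = -0.0508
(Galilean addition would give -0.033c.)
Converting back: u = -0.0508 × 3.00 × 10^8 m/s.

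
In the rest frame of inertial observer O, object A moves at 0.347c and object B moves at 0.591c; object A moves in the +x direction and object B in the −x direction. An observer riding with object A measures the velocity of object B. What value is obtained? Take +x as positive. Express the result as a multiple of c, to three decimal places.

β_A = 0.347, β_B = -0.591.
Transform to A's frame with the inverse velocity-addition law: u' = (u − v)/(1 − uv/c²), taking u = β_B and v = β_A.
u' = (-0.591 − 0.347) / (1 − (0.347)(-0.591)) = -0.9380/1.2051 = -0.7784.

-0.778c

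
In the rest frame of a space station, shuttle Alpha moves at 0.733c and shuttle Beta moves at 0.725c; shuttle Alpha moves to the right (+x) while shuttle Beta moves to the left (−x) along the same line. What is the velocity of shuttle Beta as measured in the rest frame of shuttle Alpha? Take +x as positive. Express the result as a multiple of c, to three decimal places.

-0.952c

β_A = 0.733, β_B = -0.725.
Transform to A's frame with the inverse velocity-addition law: u' = (u − v)/(1 − uv/c²), taking u = β_B and v = β_A.
u' = (-0.725 − 0.733) / (1 − (0.733)(-0.725)) = -1.4580/1.5314 = -0.9521.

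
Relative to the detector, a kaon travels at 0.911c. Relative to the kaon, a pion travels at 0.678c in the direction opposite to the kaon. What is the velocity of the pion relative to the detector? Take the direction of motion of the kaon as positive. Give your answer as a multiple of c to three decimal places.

With v = 0.911 and u' = -0.678 (in units of c),
u = (u' + v)/(1 + u'v/c²):
u = (-0.678 + 0.911) / (1 + (-0.678)·0.911) = 0.2330/0.3823 = 0.6094

+0.609c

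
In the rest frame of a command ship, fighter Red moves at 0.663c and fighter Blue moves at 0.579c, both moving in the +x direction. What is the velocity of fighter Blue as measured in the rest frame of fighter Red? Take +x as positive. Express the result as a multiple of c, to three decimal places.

β_A = 0.663, β_B = 0.579.
Transform to A's frame with the inverse velocity-addition law: u' = (u − v)/(1 − uv/c²), taking u = β_B and v = β_A.
u' = (0.579 − 0.663) / (1 − (0.663)(0.579)) = -0.0840/0.6161 = -0.1363.

-0.136c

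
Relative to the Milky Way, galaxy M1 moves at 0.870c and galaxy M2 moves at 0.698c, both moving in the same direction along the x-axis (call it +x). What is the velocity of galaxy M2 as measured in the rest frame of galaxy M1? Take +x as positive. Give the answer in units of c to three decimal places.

β_A = 0.870, β_B = 0.698.
Transform to A's frame with the inverse velocity-addition law: u' = (u − v)/(1 − uv/c²), taking u = β_B and v = β_A.
u' = (0.698 − 0.870) / (1 − (0.870)(0.698)) = -0.1720/0.3927 = -0.4379.

-0.438c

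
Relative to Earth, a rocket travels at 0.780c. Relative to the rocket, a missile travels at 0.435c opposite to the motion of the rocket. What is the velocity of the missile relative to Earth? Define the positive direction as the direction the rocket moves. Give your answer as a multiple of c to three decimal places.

With v = 0.780 and u' = -0.435 (in units of c),
u = (u' + v)/(1 + u'v/c²):
u = (-0.435 + 0.780) / (1 + (-0.435)·0.780) = 0.3450/0.6607 = 0.5222

+0.522c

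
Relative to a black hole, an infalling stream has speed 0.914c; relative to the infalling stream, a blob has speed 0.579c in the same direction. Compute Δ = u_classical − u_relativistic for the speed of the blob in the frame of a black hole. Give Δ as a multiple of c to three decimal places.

Δ = 0.517c

Galilean: u_cl = 0.579 + 0.914 = 1.4930.
Relativistic: u_rel = (0.579 + 0.914) / (1 + 0.579·0.914) = 1.4930/1.5292 = 0.9763.
Δ = 1.4930 − 0.9763 = 0.5167.
(The classical prediction exceeds c; the relativistic result does not.)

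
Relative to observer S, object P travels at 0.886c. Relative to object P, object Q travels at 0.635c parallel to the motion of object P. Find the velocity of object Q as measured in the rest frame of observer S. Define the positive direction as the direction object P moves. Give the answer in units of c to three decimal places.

0.973c

With v = 0.886 and u' = 0.635 (in units of c),
u = (u' + v)/(1 + u'v/c²):
u = (0.635 + 0.886) / (1 + 0.635·0.886) = 1.5210/1.5626 = 0.9734
(Galilean addition would give +1.521c, exceeding c.)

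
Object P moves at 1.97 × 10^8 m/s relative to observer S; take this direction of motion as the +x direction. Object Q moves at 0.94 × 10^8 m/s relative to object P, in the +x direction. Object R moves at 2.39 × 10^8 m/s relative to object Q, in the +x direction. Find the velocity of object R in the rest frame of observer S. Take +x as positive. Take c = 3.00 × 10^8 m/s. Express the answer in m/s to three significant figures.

2.93 × 10^8 m/s

Apply u = (u' + v)/(1 + u'v/c²) successively, working outward toward observer S.
(Dividing each given speed by c = 3.00 × 10^8 m/s to work in units of c.)
Start: velocity of object P relative to observer S = 0.6567c.
Compose with object Q (u' = 0.313 in object P frame): u_1 = (0.313 + 0.657) / (1 + 0.313·0.657) = 0.9700/1.2058 = 0.8045.
Compose with object R (u' = 0.797 in object Q frame): u_2 = (0.797 + 0.804) / (1 + 0.797·0.804) = 1.6011/1.6409 = 0.9758.
So u = 0.9758 × 3.00 × 10^8 m/s.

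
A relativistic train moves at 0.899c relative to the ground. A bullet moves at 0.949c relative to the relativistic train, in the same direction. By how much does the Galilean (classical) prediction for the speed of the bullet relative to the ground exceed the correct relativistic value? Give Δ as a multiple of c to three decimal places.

Galilean: u_cl = 0.949 + 0.899 = 1.8480.
Relativistic: u_rel = (0.949 + 0.899) / (1 + 0.949·0.899) = 1.8480/1.8532 = 0.9972.
Δ = 1.8480 − 0.9972 = 0.8508.
(The classical prediction exceeds c; the relativistic result does not.)

Δ = 0.851c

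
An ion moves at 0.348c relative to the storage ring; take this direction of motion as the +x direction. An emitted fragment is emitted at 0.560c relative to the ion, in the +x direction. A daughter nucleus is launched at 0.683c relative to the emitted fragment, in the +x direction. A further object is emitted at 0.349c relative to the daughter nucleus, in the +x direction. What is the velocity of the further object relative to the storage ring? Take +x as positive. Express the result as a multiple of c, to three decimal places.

0.976c

Apply u = (u' + v)/(1 + u'v/c²) successively, working outward toward the storage ring.
Start: velocity of the ion relative to the storage ring = 0.3480c.
Compose with the emitted fragment (u' = 0.560 in the ion frame): u_1 = (0.560 + 0.348) / (1 + 0.560·0.348) = 0.9080/1.1949 = 0.7599.
Compose with the daughter nucleus (u' = 0.683 in the emitted fragment frame): u_2 = (0.683 + 0.760) / (1 + 0.683·0.760) = 1.4429/1.5190 = 0.9499.
Compose with the further object (u' = 0.349 in the daughter nucleus frame): u_3 = (0.349 + 0.950) / (1 + 0.349·0.950) = 1.2989/1.3315 = 0.9755.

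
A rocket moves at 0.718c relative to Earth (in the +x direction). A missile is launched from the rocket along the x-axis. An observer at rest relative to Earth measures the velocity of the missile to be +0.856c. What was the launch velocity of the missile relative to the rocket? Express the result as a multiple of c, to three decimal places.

Invert the composition law: u' = (u − v)/(1 − uv/c²).
u' = (0.856 − 0.718) / (1 − (0.856)(0.718)) = 0.1380/0.3854 = 0.3581.

+0.358c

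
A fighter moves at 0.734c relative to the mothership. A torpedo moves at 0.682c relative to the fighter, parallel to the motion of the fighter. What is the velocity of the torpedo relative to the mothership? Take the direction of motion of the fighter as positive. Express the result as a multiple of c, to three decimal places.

With v = 0.734 and u' = 0.682 (in units of c),
u = (u' + v)/(1 + u'v/c²):
u = (0.682 + 0.734) / (1 + 0.682·0.734) = 1.4160/1.5006 = 0.9436
(Galilean addition would give +1.416c, exceeding c.)

0.944c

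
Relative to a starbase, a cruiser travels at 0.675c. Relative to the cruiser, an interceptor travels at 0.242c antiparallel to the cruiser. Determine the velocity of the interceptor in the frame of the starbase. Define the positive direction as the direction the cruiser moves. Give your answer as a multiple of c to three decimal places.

With v = 0.675 and u' = -0.242 (in units of c),
u = (u' + v)/(1 + u'v/c²):
u = (-0.242 + 0.675) / (1 + (-0.242)·0.675) = 0.4330/0.8367 = 0.5175

+0.518c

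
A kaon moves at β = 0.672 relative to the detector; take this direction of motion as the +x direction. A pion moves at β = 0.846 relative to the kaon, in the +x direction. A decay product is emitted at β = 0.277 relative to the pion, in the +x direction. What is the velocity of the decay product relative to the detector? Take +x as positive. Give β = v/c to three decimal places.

β = 0.982

Apply u = (u' + v)/(1 + u'v/c²) successively, working outward toward the detector.
Start: velocity of the kaon relative to the detector = 0.6720c.
Compose with the pion (u' = 0.846 in the kaon frame): u_1 = (0.846 + 0.672) / (1 + 0.846·0.672) = 1.5180/1.5685 = 0.9678.
Compose with the decay product (u' = 0.277 in the pion frame): u_2 = (0.277 + 0.968) / (1 + 0.277·0.968) = 1.2448/1.2681 = 0.9816.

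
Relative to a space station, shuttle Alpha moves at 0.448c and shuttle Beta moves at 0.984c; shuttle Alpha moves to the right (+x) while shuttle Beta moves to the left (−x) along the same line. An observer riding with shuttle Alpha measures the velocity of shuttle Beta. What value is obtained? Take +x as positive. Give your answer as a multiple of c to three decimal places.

-0.994c

β_A = 0.448, β_B = -0.984.
Transform to A's frame with the inverse velocity-addition law: u' = (u − v)/(1 − uv/c²), taking u = β_B and v = β_A.
u' = (-0.984 − 0.448) / (1 − (0.448)(-0.984)) = -1.4320/1.4408 = -0.9939.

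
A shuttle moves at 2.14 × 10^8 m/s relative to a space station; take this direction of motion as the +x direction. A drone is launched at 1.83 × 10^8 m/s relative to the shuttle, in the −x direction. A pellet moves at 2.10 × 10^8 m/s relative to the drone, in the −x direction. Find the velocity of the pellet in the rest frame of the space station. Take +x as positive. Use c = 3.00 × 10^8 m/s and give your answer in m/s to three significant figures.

-1.78 × 10^8 m/s

Apply u = (u' + v)/(1 + u'v/c²) successively, working outward toward the space station.
(Dividing each given speed by c = 3.00 × 10^8 m/s to work in units of c.)
Start: velocity of the shuttle relative to the space station = 0.7133c.
Compose with the drone (u' = -0.610 in the shuttle frame): u_1 = (-0.610 + 0.713) / (1 + (-0.610)·0.713) = 0.1033/0.5649 = 0.1829.
Compose with the pellet (u' = -0.700 in the drone frame): u_2 = (-0.700 + 0.183) / (1 + (-0.700)·0.183) = -0.5171/0.8719 = -0.5930.
So u = -0.5930 × 3.00 × 10^8 m/s.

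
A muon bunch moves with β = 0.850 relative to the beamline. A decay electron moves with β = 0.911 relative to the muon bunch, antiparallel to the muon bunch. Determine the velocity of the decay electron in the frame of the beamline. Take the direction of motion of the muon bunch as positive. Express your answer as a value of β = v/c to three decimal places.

β = -0.270

With v = 0.850 and u' = -0.911 (in units of c),
u = (u' + v)/(1 + u'v/c²):
u = (-0.911 + 0.850) / (1 + (-0.911)·0.850) = -0.0610/0.2256 = -0.2703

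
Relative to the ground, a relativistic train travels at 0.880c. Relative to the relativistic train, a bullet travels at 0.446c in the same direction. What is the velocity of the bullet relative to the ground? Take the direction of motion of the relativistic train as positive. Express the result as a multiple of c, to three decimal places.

With v = 0.880 and u' = 0.446 (in units of c),
u = (u' + v)/(1 + u'v/c²):
u = (0.446 + 0.880) / (1 + 0.446·0.880) = 1.3260/1.3925 = 0.9523

0.952c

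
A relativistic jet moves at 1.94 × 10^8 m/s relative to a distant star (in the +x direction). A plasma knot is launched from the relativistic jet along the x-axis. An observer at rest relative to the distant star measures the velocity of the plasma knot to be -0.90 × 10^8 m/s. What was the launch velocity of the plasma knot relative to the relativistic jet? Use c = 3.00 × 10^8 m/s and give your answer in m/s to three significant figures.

v = 0.647c, u = -0.300c.
Invert the composition law: u' = (u − v)/(1 − uv/c²).
u' = (-0.300 − 0.647) / (1 − (-0.300)(0.647)) = -0.9467/1.1940 = -0.7929.
u' = -0.7929 × 3.00 × 10^8 m/s.

-2.38 × 10^8 m/s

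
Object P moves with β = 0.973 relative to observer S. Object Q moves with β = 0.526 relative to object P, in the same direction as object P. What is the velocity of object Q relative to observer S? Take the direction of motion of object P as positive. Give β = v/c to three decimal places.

With v = 0.973 and u' = 0.526 (in units of c),
u = (u' + v)/(1 + u'v/c²):
u = (0.526 + 0.973) / (1 + 0.526·0.973) = 1.4990/1.5118 = 0.9915
(Galilean addition would give +1.499c, exceeding c.)

β = 0.992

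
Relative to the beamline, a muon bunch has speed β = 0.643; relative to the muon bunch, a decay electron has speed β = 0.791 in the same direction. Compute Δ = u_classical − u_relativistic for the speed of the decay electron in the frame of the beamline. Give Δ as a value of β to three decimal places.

Δ = 0.483

Galilean: u_cl = 0.791 + 0.643 = 1.4340.
Relativistic: u_rel = (0.791 + 0.643) / (1 + 0.791·0.643) = 1.4340/1.5086 = 0.9505.
Δ = 1.4340 − 0.9505 = 0.4835.
(The classical prediction exceeds c; the relativistic result does not.)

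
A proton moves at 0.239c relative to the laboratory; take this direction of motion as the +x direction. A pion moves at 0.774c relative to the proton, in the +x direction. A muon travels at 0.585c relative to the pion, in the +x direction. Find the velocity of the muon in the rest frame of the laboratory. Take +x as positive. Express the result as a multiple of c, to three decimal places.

Apply u = (u' + v)/(1 + u'v/c²) successively, working outward toward the laboratory.
Start: velocity of the proton relative to the laboratory = 0.2390c.
Compose with the pion (u' = 0.774 in the proton frame): u_1 = (0.774 + 0.239) / (1 + 0.774·0.239) = 1.0130/1.1850 = 0.8549.
Compose with the muon (u' = 0.585 in the pion frame): u_2 = (0.585 + 0.855) / (1 + 0.585·0.855) = 1.4399/1.5001 = 0.9598.

0.960c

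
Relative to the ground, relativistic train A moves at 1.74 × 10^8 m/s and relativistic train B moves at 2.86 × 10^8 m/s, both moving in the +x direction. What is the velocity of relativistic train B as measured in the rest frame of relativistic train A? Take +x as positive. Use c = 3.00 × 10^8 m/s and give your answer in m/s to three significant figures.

β_A = 0.580, β_B = 0.953 (dividing each by c = 3.00 × 10^8 m/s).
Transform to A's frame with the inverse velocity-addition law: u' = (u − v)/(1 − uv/c²), taking u = β_B and v = β_A.
u' = (0.953 − 0.580) / (1 − (0.580)(0.953)) = 0.3733/0.4471 = 0.8351.
u' = 0.8351 × 3.00 × 10^8 m/s.

+2.51 × 10^8 m/s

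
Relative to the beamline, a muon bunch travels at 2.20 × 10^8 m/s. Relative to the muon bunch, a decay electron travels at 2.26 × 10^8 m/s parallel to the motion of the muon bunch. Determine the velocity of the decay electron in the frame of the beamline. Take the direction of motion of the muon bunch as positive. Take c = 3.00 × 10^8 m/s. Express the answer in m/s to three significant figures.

2.87 × 10^8 m/s

In units of c (dividing by 3.00 × 10^8 m/s): v = 0.733, u' = 0.753.
u = (u' + v)/(1 + u'v/c²):
u = (0.753 + 0.733) / (1 + 0.753·0.733) = 1.4867/1.5524 = 0.9576
(Galilean addition would give +1.487c, exceeding c.)
Converting back: u = 0.9576 × 3.00 × 10^8 m/s.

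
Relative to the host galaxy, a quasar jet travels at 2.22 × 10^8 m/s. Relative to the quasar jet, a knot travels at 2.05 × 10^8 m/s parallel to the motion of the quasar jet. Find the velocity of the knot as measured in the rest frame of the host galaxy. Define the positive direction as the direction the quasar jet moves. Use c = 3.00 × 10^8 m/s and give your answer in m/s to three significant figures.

In units of c (dividing by 3.00 × 10^8 m/s): v = 0.740, u' = 0.683.
u = (u' + v)/(1 + u'v/c²):
u = (0.683 + 0.740) / (1 + 0.683·0.740) = 1.4233/1.5057 = 0.9453
Converting back: u = 0.9453 × 3.00 × 10^8 m/s.

2.84 × 10^8 m/s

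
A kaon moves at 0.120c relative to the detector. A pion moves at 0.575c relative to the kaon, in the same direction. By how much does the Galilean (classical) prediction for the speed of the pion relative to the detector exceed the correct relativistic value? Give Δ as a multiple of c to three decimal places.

Galilean: u_cl = 0.575 + 0.120 = 0.6950.
Relativistic: u_rel = (0.575 + 0.120) / (1 + 0.575·0.120) = 0.6950/1.0690 = 0.6501.
Δ = 0.6950 − 0.6501 = 0.0449.

Δ = 0.045c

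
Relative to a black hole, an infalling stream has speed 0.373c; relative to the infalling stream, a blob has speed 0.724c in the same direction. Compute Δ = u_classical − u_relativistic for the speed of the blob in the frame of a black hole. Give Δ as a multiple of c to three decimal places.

Galilean: u_cl = 0.724 + 0.373 = 1.0970.
Relativistic: u_rel = (0.724 + 0.373) / (1 + 0.724·0.373) = 1.0970/1.2701 = 0.8637.
Δ = 1.0970 − 0.8637 = 0.2333.
(The classical prediction exceeds c; the relativistic result does not.)

Δ = 0.233c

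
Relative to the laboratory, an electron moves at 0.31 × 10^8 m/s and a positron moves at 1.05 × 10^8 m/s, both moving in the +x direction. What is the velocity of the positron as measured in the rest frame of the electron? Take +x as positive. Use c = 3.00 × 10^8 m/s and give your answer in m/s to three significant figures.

+7.68 × 10^7 m/s

β_A = 0.103, β_B = 0.350 (dividing each by c = 3.00 × 10^8 m/s).
Transform to A's frame with the inverse velocity-addition law: u' = (u − v)/(1 − uv/c²), taking u = β_B and v = β_A.
u' = (0.350 − 0.103) / (1 − (0.103)(0.350)) = 0.2467/0.9638 = 0.2559.
u' = 0.2559 × 3.00 × 10^8 m/s.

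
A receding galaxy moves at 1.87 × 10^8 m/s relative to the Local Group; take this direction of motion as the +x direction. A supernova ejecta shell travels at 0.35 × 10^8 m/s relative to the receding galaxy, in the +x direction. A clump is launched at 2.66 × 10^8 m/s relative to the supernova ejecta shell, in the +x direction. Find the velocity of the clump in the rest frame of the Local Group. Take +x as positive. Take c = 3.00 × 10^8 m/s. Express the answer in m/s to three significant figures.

2.93 × 10^8 m/s

Apply u = (u' + v)/(1 + u'v/c²) successively, working outward toward the Local Group.
(Dividing each given speed by c = 3.00 × 10^8 m/s to work in units of c.)
Start: velocity of the receding galaxy relative to the Local Group = 0.6233c.
Compose with the supernova ejecta shell (u' = 0.117 in the receding galaxy frame): u_1 = (0.117 + 0.623) / (1 + 0.117·0.623) = 0.7400/1.0727 = 0.6898.
Compose with the clump (u' = 0.887 in the supernova ejecta shell frame): u_2 = (0.887 + 0.690) / (1 + 0.887·0.690) = 1.5765/1.6117 = 0.9782.
So u = 0.9782 × 3.00 × 10^8 m/s.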